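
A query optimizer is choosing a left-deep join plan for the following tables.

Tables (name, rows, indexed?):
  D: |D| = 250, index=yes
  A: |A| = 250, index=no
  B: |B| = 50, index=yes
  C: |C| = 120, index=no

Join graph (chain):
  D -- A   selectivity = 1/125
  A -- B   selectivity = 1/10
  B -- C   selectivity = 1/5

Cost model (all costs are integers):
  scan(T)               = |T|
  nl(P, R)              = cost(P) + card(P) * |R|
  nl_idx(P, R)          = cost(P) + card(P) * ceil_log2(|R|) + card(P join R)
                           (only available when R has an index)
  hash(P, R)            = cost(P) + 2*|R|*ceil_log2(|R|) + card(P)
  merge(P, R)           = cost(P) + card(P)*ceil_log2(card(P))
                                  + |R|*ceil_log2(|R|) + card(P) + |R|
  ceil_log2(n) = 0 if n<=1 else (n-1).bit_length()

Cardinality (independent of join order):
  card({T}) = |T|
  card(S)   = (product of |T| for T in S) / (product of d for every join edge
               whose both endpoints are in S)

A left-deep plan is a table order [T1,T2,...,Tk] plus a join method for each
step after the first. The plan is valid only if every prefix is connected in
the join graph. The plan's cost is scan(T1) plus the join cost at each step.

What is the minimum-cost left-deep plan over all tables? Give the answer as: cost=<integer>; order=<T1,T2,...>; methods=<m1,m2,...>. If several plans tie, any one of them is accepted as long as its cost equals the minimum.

Selinger DP (subsets sized 1..n):
  {D}: scan cost=250, card=250
  {A}: scan cost=250, card=250
  {B}: scan cost=50, card=50
  {C}: scan cost=120, card=120
  {AD}: card=500; try (D,nl_idx)→2750, (D,hash)→4500, (A,hash)→4500, (D,merge)→4750, (A,merge)→4750, (D,nl)→62750 …(+1); best=2750 via (D,nl_idx)
  {AB}: card=1250; try (B,hash)→1100, (A,merge)→2650, (B,merge)→2850, (B,nl_idx)→3000, (A,hash)→4100, (A,nl)→12550 …(+1); best=1100 via (B,hash)
  {BC}: card=1200; try (B,hash)→840, (C,merge)→1360, (B,merge)→1430, (C,hash)→1780, (B,nl_idx)→2040, (C,nl)→6050 …(+1); best=840 via (B,hash)
  {ABD}: card=2500; try (B,hash)→3850, (D,hash)→6350, (B,merge)→8100, (B,nl_idx)→8250, (D,nl_idx)→13600, (D,merge)→18350 …(+2); best=3850 via (B,hash)
  {ABC}: card=30000; try (C,hash)→4030, (A,hash)→6040, (C,merge)→17060, (A,merge)→17490, (C,nl)→151100, (A,nl)→300840; best=4030 via (C,hash)
  {ABCD}: card=60000; try (C,hash)→8030, (C,merge)→37310, (D,hash)→38030, (C,nl)→303850, (D,nl_idx)→304030, (D,merge)→486280 …(+1); best=8030 via (C,hash)

cost=8030; order=A,D,B,C; methods=nl_idx,hash,hash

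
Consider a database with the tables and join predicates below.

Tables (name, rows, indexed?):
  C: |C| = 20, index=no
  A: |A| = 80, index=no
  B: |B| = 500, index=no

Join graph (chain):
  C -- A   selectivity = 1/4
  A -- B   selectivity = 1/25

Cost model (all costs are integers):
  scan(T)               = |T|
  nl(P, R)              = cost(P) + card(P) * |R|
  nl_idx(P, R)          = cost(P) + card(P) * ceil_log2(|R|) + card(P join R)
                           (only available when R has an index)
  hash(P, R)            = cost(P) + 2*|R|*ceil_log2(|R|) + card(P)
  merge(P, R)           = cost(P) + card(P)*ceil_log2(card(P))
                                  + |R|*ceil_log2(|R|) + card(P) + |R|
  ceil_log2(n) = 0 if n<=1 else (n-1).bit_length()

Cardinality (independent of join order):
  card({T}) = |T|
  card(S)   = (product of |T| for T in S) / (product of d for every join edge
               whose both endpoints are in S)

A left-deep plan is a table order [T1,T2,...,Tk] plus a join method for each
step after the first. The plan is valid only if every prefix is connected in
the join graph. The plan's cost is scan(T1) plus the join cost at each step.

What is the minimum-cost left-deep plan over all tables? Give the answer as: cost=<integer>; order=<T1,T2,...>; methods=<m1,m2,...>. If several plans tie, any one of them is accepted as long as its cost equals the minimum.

cost=3920; order=B,A,C; methods=hash,hash

Selinger DP (subsets sized 1..n):
  {C}: scan cost=20, card=20
  {A}: scan cost=80, card=80
  {B}: scan cost=500, card=500
  {AC}: card=400; try (C,hash)→360, (A,merge)→780, (C,merge)→840, (A,hash)→1160, (A,nl)→1620, (C,nl)→1680; best=360 via (C,hash)
  {AB}: card=1600; try (A,hash)→2120, (B,merge)→5720, (A,merge)→6140, (B,hash)→9160, (B,nl)→40080, (A,nl)→40500; best=2120 via (A,hash)
  {ABC}: card=8000; try (C,hash)→3920, (B,merge)→9360, (B,hash)→9760, (C,merge)→21440, (C,nl)→34120, (B,nl)→200360; best=3920 via (C,hash)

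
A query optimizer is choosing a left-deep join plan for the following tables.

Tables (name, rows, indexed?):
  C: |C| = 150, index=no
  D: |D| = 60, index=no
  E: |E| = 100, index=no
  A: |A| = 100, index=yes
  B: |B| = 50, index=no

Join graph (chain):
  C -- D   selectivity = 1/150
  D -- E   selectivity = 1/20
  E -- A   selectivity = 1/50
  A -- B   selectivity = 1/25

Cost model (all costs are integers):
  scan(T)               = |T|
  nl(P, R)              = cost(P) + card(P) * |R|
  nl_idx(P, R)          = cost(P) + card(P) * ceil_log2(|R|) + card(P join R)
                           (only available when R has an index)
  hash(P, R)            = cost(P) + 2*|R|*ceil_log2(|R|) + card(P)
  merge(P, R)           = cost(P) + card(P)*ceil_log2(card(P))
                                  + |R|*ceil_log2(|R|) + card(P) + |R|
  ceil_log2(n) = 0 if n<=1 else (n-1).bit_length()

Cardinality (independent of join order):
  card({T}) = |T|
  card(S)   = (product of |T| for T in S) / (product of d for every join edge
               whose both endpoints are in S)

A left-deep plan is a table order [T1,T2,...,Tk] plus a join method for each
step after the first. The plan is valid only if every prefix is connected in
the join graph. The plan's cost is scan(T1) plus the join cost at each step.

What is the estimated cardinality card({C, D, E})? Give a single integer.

300

Tables in S: C(150), D(60), E(100)
Edges inside S: C-D(d=150), D-E(d=20)
numerator = 150 * 60 * 100 = 900000
denominator = 150 * 20 = 3000
card(S) = 900000 / 3000 = 300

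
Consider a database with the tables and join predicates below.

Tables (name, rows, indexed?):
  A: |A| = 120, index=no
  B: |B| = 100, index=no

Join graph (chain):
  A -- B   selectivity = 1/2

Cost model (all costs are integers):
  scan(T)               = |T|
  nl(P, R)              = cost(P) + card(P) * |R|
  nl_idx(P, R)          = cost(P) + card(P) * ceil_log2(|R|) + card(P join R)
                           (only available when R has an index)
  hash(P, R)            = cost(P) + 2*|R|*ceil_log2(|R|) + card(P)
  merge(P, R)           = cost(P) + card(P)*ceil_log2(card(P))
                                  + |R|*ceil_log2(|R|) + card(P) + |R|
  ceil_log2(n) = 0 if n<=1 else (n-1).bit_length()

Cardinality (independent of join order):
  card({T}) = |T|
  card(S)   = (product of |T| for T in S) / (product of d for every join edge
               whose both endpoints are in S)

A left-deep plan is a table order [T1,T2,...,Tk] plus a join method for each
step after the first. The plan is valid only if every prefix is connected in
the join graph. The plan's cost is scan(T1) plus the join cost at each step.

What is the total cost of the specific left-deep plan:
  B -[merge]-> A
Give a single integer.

step 1: scan B: cost=100, card=100
step 2: join A via merge
    card(P join A) = 100*120/(2) = 6000
    cost = 100 + 100*7 + 120*7 + 100 + 120 = 1860

1860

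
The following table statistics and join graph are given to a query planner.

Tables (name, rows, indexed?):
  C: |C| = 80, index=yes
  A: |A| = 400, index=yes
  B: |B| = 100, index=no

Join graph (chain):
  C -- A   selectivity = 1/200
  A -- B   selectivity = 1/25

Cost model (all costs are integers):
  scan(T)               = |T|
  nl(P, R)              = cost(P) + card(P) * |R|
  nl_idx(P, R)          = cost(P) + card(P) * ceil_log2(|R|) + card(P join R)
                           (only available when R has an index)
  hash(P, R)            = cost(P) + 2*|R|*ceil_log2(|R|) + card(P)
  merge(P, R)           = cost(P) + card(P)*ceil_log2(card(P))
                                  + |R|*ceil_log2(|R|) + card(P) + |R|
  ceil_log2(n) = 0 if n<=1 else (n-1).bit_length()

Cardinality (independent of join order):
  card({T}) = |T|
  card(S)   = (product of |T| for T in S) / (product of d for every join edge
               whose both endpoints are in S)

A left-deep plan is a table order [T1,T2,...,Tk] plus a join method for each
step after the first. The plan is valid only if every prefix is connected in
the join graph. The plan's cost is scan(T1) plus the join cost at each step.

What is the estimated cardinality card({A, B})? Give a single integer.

Tables in S: A(400), B(100)
Edges inside S: A-B(d=25)
numerator = 400 * 100 = 40000
denominator = 25 = 25
card(S) = 40000 / 25 = 1600

1600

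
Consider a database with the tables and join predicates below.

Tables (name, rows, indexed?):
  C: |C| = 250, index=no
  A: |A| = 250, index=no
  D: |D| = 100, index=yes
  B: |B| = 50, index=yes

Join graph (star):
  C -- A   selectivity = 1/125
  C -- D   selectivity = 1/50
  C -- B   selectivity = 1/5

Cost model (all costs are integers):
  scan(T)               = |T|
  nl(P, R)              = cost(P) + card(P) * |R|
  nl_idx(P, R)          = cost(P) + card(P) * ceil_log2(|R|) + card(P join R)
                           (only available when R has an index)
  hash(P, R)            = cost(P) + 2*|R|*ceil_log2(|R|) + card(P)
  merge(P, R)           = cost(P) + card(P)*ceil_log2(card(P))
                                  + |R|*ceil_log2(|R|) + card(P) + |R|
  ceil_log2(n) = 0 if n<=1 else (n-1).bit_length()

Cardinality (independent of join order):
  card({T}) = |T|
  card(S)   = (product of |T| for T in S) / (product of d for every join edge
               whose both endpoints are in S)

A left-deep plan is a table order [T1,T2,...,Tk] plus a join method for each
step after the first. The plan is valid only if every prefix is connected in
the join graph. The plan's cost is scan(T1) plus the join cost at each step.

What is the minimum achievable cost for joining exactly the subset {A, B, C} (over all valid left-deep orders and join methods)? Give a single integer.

Selinger DP over subsets of {A,B,C}:
  {C}: scan cost=250, card=250
  {A}: scan cost=250, card=250
  {B}: scan cost=50, card=50
  {AC}: card=500; try (C,hash)→4500, (A,hash)→4500, (C,merge)→4750, (A,merge)→4750, (C,nl)→62750, (A,nl)→62750; best=4500 via (C,hash)
  {BC}: card=2500; try (B,hash)→1100, (C,merge)→2650, (B,merge)→2850, (C,hash)→4100, (B,nl_idx)→4250, (C,nl)→12550 …(+1); best=1100 via (B,hash)
  {ABC}: card=5000; try (B,hash)→5600, (A,hash)→7600, (B,merge)→9850, (B,nl_idx)→12500, (B,nl)→29500, (A,merge)→35850 …(+1); best=5600 via (B,hash)

5600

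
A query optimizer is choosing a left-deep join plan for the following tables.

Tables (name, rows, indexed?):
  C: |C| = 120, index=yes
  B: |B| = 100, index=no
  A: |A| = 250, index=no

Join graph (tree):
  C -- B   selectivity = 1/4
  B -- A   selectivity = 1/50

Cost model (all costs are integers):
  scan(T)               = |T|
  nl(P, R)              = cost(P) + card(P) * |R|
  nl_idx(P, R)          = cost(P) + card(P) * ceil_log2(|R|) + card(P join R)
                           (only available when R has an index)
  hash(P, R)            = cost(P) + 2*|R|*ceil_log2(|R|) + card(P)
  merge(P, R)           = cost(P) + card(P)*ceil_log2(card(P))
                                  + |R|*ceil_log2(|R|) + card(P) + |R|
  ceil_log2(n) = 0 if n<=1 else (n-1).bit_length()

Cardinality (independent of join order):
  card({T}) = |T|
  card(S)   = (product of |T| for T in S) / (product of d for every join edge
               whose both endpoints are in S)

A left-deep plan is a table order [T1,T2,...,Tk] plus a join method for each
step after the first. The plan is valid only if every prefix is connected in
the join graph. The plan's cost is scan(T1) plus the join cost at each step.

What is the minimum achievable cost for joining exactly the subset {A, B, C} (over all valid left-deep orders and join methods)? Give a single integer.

Selinger DP over subsets of {A,B,C}:
  {C}: scan cost=120, card=120
  {B}: scan cost=100, card=100
  {A}: scan cost=250, card=250
  {BC}: card=3000; try (B,hash)→1640, (C,merge)→1860, (C,hash)→1880, (B,merge)→1880, (C,nl_idx)→3800, (C,nl)→12100 …(+1); best=1640 via (B,hash)
  {AB}: card=500; try (B,hash)→1900, (A,merge)→3150, (B,merge)→3300, (A,hash)→4200, (A,nl)→25100, (B,nl)→25250; best=1900 via (B,hash)
  {ABC}: card=15000; try (C,hash)→4080, (C,merge)→7860, (A,hash)→8640, (C,nl_idx)→20400, (A,merge)→42890, (C,nl)→61900 …(+1); best=4080 via (C,hash)

4080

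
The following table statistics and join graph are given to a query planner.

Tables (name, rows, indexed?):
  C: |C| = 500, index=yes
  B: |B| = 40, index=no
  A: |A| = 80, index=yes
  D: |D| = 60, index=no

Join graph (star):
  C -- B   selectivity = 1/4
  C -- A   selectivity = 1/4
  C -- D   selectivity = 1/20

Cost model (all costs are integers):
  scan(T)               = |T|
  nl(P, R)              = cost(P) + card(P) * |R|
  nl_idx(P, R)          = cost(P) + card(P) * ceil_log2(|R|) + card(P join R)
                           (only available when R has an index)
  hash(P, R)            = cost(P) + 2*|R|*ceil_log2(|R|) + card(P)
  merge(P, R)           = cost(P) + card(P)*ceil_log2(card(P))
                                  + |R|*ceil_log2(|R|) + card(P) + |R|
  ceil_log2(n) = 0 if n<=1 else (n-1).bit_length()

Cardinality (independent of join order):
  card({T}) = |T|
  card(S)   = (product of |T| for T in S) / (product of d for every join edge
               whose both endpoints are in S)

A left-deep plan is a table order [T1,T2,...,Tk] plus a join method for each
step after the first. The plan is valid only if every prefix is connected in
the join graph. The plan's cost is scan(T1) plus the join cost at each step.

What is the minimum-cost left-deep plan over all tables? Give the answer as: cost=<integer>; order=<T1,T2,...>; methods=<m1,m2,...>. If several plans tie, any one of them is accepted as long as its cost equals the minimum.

cost=19820; order=C,D,B,A; methods=hash,hash,hash

Selinger DP (subsets sized 1..n):
  {C}: scan cost=500, card=500
  {B}: scan cost=40, card=40
  {A}: scan cost=80, card=80
  {D}: scan cost=60, card=60
  {BC}: card=5000; try (B,hash)→1480, (C,merge)→5320, (C,nl_idx)→5400, (B,merge)→5780, (C,hash)→9080, (C,nl)→20040 …(+1); best=1480 via (B,hash)
  {AC}: card=10000; try (A,hash)→2120, (C,merge)→5720, (A,merge)→6140, (C,hash)→9160, (C,nl_idx)→10800, (A,nl_idx)→14000 …(+2); best=2120 via (A,hash)
  {CD}: card=1500; try (D,hash)→1720, (C,nl_idx)→2100, (C,merge)→5480, (D,merge)→5920, (C,hash)→9120, (C,nl)→30060 …(+1); best=1720 via (D,hash)
  {ABC}: card=100000; try (A,hash)→7600, (B,hash)→12600, (A,merge)→72120, (A,nl_idx)→136480, (B,merge)→152400, (A,nl)→401480 …(+1); best=7600 via (A,hash)
  {BCD}: card=15000; try (B,hash)→3700, (D,hash)→7200, (B,merge)→20000, (B,nl)→61720, (D,merge)→71900, (D,nl)→301480; best=3700 via (B,hash)
  {ACD}: card=30000; try (A,hash)→4340, (D,hash)→12840, (A,merge)→20360, (A,nl_idx)→42220, (A,nl)→121720, (D,merge)→152540 …(+1); best=4340 via (A,hash)
  {ABCD}: card=300000; try (A,hash)→19820, (B,hash)→34820, (D,hash)→108320, (A,merge)→229340, (A,nl_idx)→408700, (B,merge)→484620 …(+4); best=19820 via (A,hash)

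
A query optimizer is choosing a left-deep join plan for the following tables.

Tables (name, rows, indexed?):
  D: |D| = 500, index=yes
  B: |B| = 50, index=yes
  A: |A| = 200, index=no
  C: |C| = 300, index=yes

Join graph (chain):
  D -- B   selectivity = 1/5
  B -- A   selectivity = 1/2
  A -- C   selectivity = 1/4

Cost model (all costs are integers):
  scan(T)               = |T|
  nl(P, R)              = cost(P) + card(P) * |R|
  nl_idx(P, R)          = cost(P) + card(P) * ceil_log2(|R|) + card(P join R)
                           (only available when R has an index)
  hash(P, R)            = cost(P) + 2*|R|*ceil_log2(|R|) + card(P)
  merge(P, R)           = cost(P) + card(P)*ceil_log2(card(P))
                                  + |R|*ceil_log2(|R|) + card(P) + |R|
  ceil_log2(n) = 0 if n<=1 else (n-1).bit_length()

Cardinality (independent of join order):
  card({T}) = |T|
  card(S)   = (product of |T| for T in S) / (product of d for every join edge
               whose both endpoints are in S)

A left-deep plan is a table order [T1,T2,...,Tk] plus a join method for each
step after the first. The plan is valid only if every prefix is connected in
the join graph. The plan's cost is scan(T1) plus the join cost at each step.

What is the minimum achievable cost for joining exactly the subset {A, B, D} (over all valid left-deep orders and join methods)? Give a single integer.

Selinger DP over subsets of {A,B,D}:
  {D}: scan cost=500, card=500
  {B}: scan cost=50, card=50
  {A}: scan cost=200, card=200
  {BD}: card=5000; try (B,hash)→1600, (D,merge)→5400, (D,nl_idx)→5500, (B,merge)→5850, (B,nl_idx)→8500, (D,hash)→9100 …(+2); best=1600 via (B,hash)
  {AB}: card=5000; try (B,hash)→1000, (A,merge)→2200, (B,merge)→2350, (A,hash)→3300, (B,nl_idx)→6400, (A,nl)→10050 …(+1); best=1000 via (B,hash)
  {ABD}: card=500000; try (A,hash)→9800, (D,hash)→15000, (A,merge)→73400, (D,merge)→76000, (D,nl_idx)→546000, (A,nl)→1001600 …(+1); best=9800 via (A,hash)

9800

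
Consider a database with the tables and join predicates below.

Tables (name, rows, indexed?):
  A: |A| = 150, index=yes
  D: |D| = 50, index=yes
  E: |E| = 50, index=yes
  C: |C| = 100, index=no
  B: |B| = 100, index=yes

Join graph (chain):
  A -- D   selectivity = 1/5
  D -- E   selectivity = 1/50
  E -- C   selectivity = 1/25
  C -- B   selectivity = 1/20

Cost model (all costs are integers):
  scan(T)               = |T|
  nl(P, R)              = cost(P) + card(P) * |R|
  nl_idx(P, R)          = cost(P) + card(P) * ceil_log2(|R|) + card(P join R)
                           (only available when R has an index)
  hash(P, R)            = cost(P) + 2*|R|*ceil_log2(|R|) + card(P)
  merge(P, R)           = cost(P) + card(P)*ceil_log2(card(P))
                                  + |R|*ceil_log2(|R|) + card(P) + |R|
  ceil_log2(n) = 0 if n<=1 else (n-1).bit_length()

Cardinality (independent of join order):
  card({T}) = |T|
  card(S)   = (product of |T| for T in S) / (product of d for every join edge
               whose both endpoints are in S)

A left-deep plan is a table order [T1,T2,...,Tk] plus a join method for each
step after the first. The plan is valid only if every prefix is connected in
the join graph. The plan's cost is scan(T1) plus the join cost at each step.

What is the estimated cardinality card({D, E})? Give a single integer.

50

Tables in S: D(50), E(50)
Edges inside S: D-E(d=50)
numerator = 50 * 50 = 2500
denominator = 50 = 50
card(S) = 2500 / 50 = 50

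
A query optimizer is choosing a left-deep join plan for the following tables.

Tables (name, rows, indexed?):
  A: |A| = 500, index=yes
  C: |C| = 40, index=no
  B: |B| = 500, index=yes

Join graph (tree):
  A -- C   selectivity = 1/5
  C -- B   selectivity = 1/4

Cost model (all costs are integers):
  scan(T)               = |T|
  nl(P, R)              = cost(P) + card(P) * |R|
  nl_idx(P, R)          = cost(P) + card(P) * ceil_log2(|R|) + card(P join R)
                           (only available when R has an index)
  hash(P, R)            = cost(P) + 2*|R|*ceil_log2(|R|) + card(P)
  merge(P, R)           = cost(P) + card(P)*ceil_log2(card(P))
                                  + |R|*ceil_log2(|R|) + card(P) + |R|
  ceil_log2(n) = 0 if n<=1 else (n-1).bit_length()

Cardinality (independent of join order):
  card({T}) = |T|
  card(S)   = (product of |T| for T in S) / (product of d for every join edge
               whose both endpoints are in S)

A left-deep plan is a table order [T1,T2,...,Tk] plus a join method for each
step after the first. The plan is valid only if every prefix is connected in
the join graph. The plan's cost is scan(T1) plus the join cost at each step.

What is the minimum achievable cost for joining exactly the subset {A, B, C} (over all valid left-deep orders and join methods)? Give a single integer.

14480

Selinger DP over subsets of {A,B,C}:
  {A}: scan cost=500, card=500
  {C}: scan cost=40, card=40
  {B}: scan cost=500, card=500
  {AC}: card=4000; try (C,hash)→1480, (A,nl_idx)→4400, (A,merge)→5320, (C,merge)→5780, (A,hash)→9080, (A,nl)→20040 …(+1); best=1480 via (C,hash)
  {BC}: card=5000; try (C,hash)→1480, (B,merge)→5320, (B,nl_idx)→5400, (C,merge)→5780, (B,hash)→9080, (B,nl)→20040 …(+1); best=1480 via (C,hash)
  {ABC}: card=500000; try (B,hash)→14480, (A,hash)→15480, (B,merge)→58480, (A,merge)→76480, (B,nl_idx)→537480, (A,nl_idx)→546480 …(+2); best=14480 via (B,hash)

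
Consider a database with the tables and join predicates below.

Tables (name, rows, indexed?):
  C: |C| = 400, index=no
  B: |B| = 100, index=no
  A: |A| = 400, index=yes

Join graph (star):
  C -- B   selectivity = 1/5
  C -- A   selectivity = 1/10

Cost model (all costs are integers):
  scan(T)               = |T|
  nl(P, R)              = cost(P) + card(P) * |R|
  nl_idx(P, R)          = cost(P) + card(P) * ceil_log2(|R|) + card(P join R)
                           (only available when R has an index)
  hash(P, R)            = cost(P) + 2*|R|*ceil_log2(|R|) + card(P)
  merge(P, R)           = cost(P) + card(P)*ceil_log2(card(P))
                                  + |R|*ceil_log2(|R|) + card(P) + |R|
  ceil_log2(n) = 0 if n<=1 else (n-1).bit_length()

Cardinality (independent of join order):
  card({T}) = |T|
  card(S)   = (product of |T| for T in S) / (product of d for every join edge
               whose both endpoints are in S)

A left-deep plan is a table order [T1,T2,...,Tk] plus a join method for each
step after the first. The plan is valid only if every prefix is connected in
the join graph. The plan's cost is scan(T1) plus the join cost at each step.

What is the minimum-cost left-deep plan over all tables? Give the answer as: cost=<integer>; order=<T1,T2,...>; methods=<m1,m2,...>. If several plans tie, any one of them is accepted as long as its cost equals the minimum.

cost=17400; order=C,B,A; methods=hash,hash

Selinger DP (subsets sized 1..n):
  {C}: scan cost=400, card=400
  {B}: scan cost=100, card=100
  {A}: scan cost=400, card=400
  {BC}: card=8000; try (B,hash)→2200, (C,merge)→4900, (B,merge)→5200, (C,hash)→7400, (C,nl)→40100, (B,nl)→40400; best=2200 via (B,hash)
  {AC}: card=16000; try (C,hash)→8000, (A,hash)→8000, (C,merge)→8400, (A,merge)→8400, (A,nl_idx)→20000, (C,nl)→160400 …(+1); best=8000 via (C,hash)
  {ABC}: card=320000; try (A,hash)→17400, (B,hash)→25400, (A,merge)→118200, (B,merge)→248800, (A,nl_idx)→394200, (B,nl)→1608000 …(+1); best=17400 via (A,hash)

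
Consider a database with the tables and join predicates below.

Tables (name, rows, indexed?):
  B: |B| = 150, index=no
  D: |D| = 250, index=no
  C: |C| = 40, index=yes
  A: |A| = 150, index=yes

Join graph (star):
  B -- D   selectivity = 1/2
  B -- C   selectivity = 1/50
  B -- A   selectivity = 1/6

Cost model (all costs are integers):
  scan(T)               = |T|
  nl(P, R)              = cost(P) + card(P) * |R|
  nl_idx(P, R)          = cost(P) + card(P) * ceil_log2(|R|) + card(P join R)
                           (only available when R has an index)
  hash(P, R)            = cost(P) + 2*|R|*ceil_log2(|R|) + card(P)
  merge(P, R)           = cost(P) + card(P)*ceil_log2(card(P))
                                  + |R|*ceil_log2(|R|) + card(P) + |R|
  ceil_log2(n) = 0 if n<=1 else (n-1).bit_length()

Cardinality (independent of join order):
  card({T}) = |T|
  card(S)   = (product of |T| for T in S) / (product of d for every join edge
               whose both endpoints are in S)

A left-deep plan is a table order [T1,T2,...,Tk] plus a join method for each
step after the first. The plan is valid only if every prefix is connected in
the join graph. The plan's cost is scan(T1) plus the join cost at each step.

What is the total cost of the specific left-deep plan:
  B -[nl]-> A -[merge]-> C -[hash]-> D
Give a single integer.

step 1: scan B: cost=150, card=150
step 2: join A via nl
    card(P join A) = 150*150/(6) = 3750
    cost = 150 + 150*150 = 22650
step 3: join C via merge
    card(P join C) = 3750*40/(50) = 3000
    cost = 22650 + 3750*12 + 40*6 + 3750 + 40 = 71680
step 4: join D via hash
    card(P join D) = 3000*250/(2) = 375000
    cost = 71680 + 2*250*8 + 3000 = 78680

78680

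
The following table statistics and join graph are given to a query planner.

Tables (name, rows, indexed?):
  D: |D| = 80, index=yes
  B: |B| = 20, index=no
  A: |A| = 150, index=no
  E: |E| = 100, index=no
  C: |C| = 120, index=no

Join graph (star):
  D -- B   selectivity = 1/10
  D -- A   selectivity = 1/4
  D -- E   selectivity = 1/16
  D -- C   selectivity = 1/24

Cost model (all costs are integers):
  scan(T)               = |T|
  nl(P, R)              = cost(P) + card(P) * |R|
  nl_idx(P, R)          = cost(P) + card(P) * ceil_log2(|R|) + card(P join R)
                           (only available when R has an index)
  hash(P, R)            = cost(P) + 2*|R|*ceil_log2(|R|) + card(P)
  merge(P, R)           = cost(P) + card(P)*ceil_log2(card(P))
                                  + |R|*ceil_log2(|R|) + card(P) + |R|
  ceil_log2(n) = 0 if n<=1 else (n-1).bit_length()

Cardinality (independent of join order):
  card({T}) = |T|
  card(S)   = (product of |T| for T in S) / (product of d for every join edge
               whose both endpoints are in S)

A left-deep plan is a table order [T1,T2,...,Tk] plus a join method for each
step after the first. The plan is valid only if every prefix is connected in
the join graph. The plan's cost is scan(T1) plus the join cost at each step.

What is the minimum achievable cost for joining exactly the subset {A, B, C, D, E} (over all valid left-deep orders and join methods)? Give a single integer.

11560

Selinger DP over subsets of {A,B,C,D,E}:
  {D}: scan cost=80, card=80
  {B}: scan cost=20, card=20
  {A}: scan cost=150, card=150
  {E}: scan cost=100, card=100
  {C}: scan cost=120, card=120
  {BD}: card=160; try (D,nl_idx)→320, (B,hash)→360, (D,merge)→780, (B,merge)→840, (D,hash)→1160, (D,nl)→1620 …(+1); best=320 via (D,nl_idx)
  {AD}: card=3000; try (D,hash)→1420, (A,merge)→2070, (D,merge)→2140, (A,hash)→2560, (D,nl_idx)→4200, (A,nl)→12080 …(+1); best=1420 via (D,hash)
  {DE}: card=500; try (D,nl_idx)→1300, (D,hash)→1320, (E,merge)→1520, (D,merge)→1540, (E,hash)→1560, (E,nl)→8080 …(+1); best=1300 via (D,nl_idx)
  {CD}: card=400; try (D,hash)→1360, (D,nl_idx)→1360, (C,merge)→1680, (D,merge)→1720, (C,hash)→1840, (C,nl)→9680 …(+1); best=1360 via (D,hash)
  {ABD}: card=6000; try (A,hash)→2880, (A,merge)→3110, (B,hash)→4620, (A,nl)→24320, (B,merge)→40540, (B,nl)→61420; best=2880 via (A,hash)
  {BDE}: card=1000; try (E,hash)→1880, (B,hash)→2000, (E,merge)→2560, (B,merge)→6420, (B,nl)→11300, (E,nl)→16320; best=1880 via (E,hash)
  {BCD}: card=800; try (B,hash)→1960, (C,hash)→2160, (C,merge)→2720, (B,merge)→5480, (B,nl)→9360, (C,nl)→19520; best=1960 via (B,hash)
  {ADE}: card=18750; try (A,hash)→4200, (E,hash)→5820, (A,merge)→7650, (E,merge)→41220, (A,nl)→76300, (E,nl)→301420; best=4200 via (A,hash)
  {ACD}: card=15000; try (A,hash)→4160, (C,hash)→6100, (A,merge)→6710, (C,merge)→41380, (A,nl)→61360, (C,nl)→361420; best=4160 via (A,hash)
  {CDE}: card=2500; try (E,hash)→3160, (C,hash)→3480, (E,merge)→6160, (C,merge)→7260, (E,nl)→41360, (C,nl)→61300; best=3160 via (E,hash)
  {ABDE}: card=37500; try (A,hash)→5280, (E,hash)→10280, (A,merge)→14230, (B,hash)→23150, (E,merge)→87680, (A,nl)→151880 …(+3); best=5280 via (A,hash)
  {ABCD}: card=30000; try (A,hash)→5160, (C,hash)→10560, (A,merge)→12110, (B,hash)→19360, (C,merge)→87840, (A,nl)→121960 …(+3); best=5160 via (A,hash)
  {BCDE}: card=5000; try (E,hash)→4160, (C,hash)→4560, (B,hash)→5860, (E,merge)→11560, (C,merge)→13840, (B,merge)→35780 …(+3); best=4160 via (E,hash)
  {ACDE}: card=93750; try (A,hash)→8060, (E,hash)→20560, (C,hash)→24630, (A,merge)→37010, (E,merge)→229960, (C,merge)→305160 …(+3); best=8060 via (A,hash)
  {ABCDE}: card=187500; try (A,hash)→11560, (E,hash)→36560, (C,hash)→44460, (A,merge)→75510, (B,hash)→102010, (E,merge)→485960 …(+6); best=11560 via (A,hash)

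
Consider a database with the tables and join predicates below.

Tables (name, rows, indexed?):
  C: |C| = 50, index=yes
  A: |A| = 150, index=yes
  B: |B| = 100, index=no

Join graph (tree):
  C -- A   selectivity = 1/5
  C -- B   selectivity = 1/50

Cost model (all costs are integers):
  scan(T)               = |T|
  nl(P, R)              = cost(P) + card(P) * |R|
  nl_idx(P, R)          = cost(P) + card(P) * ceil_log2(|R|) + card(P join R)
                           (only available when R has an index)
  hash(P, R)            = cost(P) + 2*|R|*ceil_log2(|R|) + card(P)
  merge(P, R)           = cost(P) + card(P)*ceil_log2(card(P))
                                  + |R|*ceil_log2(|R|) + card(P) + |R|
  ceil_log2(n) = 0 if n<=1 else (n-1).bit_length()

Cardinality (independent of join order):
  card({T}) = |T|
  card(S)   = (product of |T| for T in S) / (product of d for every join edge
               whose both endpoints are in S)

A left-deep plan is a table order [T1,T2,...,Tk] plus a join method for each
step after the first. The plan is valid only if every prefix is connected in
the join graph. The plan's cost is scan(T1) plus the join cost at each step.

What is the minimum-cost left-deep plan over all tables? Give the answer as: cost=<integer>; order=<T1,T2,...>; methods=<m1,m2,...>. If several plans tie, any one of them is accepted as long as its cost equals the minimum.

Selinger DP (subsets sized 1..n):
  {C}: scan cost=50, card=50
  {A}: scan cost=150, card=150
  {B}: scan cost=100, card=100
  {AC}: card=1500; try (C,hash)→900, (A,merge)→1750, (C,merge)→1850, (A,nl_idx)→1950, (A,hash)→2500, (C,nl_idx)→2550 …(+2); best=900 via (C,hash)
  {BC}: card=100; try (C,hash)→800, (C,nl_idx)→800, (B,merge)→1200, (C,merge)→1250, (B,hash)→1500, (B,nl)→5050 …(+1); best=800 via (C,hash)
  {ABC}: card=3000; try (A,merge)→2950, (A,hash)→3300, (B,hash)→3800, (A,nl_idx)→4600, (A,nl)→15800, (B,merge)→19700 …(+1); best=2950 via (A,merge)

cost=2950; order=B,C,A; methods=hash,merge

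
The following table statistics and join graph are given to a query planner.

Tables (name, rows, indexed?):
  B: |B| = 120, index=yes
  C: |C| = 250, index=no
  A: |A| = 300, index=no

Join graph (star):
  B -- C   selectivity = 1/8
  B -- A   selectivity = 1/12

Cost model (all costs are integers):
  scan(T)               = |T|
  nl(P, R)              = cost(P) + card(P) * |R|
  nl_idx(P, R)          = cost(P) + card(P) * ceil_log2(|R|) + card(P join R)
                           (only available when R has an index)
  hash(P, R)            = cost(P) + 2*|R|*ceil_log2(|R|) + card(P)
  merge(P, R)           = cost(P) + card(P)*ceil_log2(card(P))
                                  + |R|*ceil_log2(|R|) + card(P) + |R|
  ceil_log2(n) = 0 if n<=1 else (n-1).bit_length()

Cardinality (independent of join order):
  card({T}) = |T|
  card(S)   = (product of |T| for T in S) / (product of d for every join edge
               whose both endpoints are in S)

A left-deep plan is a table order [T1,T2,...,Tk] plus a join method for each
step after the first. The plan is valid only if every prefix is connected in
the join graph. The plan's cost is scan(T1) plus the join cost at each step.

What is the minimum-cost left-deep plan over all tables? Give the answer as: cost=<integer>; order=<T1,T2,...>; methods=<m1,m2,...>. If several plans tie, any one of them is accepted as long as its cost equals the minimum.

cost=9280; order=A,B,C; methods=hash,hash

Selinger DP (subsets sized 1..n):
  {B}: scan cost=120, card=120
  {C}: scan cost=250, card=250
  {A}: scan cost=300, card=300
  {BC}: card=3750; try (B,hash)→2180, (C,merge)→3330, (B,merge)→3460, (C,hash)→4240, (B,nl_idx)→5750, (C,nl)→30120 …(+1); best=2180 via (B,hash)
  {AB}: card=3000; try (B,hash)→2280, (A,merge)→4080, (B,merge)→4260, (B,nl_idx)→5400, (A,hash)→5640, (A,nl)→36120 …(+1); best=2280 via (B,hash)
  {ABC}: card=93750; try (C,hash)→9280, (A,hash)→11330, (C,merge)→43530, (A,merge)→53930, (C,nl)→752280, (A,nl)→1127180; best=9280 via (C,hash)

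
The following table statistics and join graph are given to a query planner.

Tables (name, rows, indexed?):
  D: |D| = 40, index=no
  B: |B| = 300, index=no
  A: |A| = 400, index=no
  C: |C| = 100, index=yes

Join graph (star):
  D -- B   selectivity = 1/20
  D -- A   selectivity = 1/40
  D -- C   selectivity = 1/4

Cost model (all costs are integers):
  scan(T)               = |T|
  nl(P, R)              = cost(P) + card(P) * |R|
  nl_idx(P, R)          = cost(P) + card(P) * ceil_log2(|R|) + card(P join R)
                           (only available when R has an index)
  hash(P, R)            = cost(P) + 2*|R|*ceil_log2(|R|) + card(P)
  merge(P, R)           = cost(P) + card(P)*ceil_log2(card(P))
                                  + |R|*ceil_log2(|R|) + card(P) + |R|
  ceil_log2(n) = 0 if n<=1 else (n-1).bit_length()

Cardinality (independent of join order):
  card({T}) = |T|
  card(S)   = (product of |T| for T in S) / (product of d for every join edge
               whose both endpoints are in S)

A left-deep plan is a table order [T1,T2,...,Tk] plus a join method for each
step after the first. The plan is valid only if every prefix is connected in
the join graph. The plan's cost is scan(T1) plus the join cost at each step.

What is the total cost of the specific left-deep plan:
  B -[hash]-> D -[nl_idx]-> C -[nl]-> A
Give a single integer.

6020280

step 1: scan B: cost=300, card=300
step 2: join D via hash
    card(P join D) = 300*40/(20) = 600
    cost = 300 + 2*40*6 + 300 = 1080
step 3: join C via nl_idx
    card(P join C) = 600*100/(4) = 15000
    cost = 1080 + 600*7 + 15000 = 20280
step 4: join A via nl
    card(P join A) = 15000*400/(40) = 150000
    cost = 20280 + 15000*400 = 6020280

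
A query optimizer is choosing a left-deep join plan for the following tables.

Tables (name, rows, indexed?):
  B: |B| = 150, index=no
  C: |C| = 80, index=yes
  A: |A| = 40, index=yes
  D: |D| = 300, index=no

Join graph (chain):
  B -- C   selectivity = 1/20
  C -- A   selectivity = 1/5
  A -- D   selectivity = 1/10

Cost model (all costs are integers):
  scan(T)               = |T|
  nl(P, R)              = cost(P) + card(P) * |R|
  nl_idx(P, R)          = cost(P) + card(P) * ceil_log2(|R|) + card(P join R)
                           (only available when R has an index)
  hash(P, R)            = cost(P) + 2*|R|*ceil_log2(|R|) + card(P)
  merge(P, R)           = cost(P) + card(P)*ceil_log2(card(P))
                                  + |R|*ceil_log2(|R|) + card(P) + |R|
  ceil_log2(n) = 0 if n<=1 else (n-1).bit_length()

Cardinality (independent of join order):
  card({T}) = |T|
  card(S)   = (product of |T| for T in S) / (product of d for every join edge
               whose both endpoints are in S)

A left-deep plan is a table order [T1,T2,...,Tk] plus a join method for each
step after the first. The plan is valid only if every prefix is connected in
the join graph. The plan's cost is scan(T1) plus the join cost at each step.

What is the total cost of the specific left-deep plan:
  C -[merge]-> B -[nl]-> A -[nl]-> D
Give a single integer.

1466070

step 1: scan C: cost=80, card=80
step 2: join B via merge
    card(P join B) = 80*150/(20) = 600
    cost = 80 + 80*7 + 150*8 + 80 + 150 = 2070
step 3: join A via nl
    card(P join A) = 600*40/(5) = 4800
    cost = 2070 + 600*40 = 26070
step 4: join D via nl
    card(P join D) = 4800*300/(10) = 144000
    cost = 26070 + 4800*300 = 1466070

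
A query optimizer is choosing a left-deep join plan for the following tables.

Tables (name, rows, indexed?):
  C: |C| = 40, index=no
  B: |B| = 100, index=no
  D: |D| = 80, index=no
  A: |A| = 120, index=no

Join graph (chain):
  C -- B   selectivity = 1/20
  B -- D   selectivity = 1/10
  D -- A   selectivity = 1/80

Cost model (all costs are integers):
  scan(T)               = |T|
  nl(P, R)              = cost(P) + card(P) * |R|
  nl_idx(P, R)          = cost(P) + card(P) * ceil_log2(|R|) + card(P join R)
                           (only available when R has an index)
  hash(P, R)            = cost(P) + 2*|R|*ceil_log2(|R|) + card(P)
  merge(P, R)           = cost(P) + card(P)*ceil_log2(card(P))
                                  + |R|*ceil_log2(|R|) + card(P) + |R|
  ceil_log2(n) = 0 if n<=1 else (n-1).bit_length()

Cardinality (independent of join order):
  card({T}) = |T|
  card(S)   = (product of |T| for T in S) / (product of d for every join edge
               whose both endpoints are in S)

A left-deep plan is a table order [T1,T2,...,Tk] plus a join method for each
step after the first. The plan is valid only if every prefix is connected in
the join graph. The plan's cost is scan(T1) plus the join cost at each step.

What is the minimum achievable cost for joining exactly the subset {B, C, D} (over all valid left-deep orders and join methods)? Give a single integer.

Selinger DP over subsets of {B,C,D}:
  {C}: scan cost=40, card=40
  {B}: scan cost=100, card=100
  {D}: scan cost=80, card=80
  {BC}: card=200; try (C,hash)→680, (B,merge)→1120, (C,merge)→1180, (B,hash)→1480, (B,nl)→4040, (C,nl)→4100; best=680 via (C,hash)
  {BD}: card=800; try (D,hash)→1320, (B,merge)→1520, (D,merge)→1540, (B,hash)→1560, (B,nl)→8080, (D,nl)→8100; best=1320 via (D,hash)
  {BCD}: card=1600; try (D,hash)→2000, (C,hash)→2600, (D,merge)→3120, (C,merge)→10400, (D,nl)→16680, (C,nl)→33320; best=2000 via (D,hash)

2000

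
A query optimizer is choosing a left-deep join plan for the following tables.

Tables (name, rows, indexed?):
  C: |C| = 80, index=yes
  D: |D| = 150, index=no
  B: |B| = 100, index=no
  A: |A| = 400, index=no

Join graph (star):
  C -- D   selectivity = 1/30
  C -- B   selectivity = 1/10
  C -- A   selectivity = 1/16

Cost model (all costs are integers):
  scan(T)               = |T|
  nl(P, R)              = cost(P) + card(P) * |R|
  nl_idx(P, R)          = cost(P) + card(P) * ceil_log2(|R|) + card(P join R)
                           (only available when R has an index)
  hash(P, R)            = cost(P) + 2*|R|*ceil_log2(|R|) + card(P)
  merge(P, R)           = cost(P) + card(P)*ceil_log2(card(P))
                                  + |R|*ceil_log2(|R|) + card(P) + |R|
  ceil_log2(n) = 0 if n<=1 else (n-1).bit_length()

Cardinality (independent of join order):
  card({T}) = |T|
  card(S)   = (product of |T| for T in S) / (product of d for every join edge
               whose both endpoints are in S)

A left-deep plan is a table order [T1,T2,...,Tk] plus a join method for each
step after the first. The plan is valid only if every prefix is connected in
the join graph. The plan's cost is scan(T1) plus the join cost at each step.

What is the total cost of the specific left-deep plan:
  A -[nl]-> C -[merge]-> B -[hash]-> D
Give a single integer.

79600

step 1: scan A: cost=400, card=400
step 2: join C via nl
    card(P join C) = 400*80/(16) = 2000
    cost = 400 + 400*80 = 32400
step 3: join B via merge
    card(P join B) = 2000*100/(10) = 20000
    cost = 32400 + 2000*11 + 100*7 + 2000 + 100 = 57200
step 4: join D via hash
    card(P join D) = 20000*150/(30) = 100000
    cost = 57200 + 2*150*8 + 20000 = 79600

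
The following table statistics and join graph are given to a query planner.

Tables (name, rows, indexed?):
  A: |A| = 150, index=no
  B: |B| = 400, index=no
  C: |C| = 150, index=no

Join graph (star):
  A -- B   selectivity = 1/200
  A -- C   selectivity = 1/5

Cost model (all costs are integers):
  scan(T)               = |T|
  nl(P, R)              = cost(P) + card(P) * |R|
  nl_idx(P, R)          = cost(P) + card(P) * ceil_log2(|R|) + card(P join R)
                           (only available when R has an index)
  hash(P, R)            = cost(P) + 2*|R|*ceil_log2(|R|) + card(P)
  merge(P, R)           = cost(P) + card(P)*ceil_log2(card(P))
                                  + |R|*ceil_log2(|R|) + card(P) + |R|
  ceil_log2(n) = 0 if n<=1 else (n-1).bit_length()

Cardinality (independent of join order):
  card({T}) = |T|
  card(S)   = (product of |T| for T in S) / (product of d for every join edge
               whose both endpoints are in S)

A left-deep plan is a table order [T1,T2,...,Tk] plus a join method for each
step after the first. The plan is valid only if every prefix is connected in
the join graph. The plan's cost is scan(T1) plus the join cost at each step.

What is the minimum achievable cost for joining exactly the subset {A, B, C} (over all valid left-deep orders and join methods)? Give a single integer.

5900

Selinger DP over subsets of {A,B,C}:
  {A}: scan cost=150, card=150
  {B}: scan cost=400, card=400
  {C}: scan cost=150, card=150
  {AB}: card=300; try (A,hash)→3200, (B,merge)→5500, (A,merge)→5750, (B,hash)→7500, (B,nl)→60150, (A,nl)→60400; best=3200 via (A,hash)
  {AC}: card=4500; try (C,hash)→2700, (A,hash)→2700, (C,merge)→2850, (A,merge)→2850, (C,nl)→22650, (A,nl)→22650; best=2700 via (C,hash)
  {ABC}: card=9000; try (C,hash)→5900, (C,merge)→7550, (B,hash)→14400, (C,nl)→48200, (B,merge)→69700, (B,nl)→1802700; best=5900 via (C,hash)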